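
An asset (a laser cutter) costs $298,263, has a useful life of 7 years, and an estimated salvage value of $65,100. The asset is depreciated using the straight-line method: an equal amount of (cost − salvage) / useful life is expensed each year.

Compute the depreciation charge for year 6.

$33,309

Depreciable base = $298,263 − $65,100 = $233,163.
Annual expense = $233,163 / 7 = $33,309.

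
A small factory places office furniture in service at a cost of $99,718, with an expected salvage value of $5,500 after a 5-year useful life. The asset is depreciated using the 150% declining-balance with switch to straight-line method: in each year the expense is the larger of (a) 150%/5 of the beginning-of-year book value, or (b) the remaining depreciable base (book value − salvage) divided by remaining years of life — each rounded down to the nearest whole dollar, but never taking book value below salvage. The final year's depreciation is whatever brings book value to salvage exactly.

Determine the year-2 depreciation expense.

Depreciable base = $99,718 − $5,500 = $94,218.
Year 1: DB = ⌊$99,718 × 150%/5⌋ = $29,915; SL = ⌊$94,218/5⌋ = $18,843 → take DB $29,915. Book value $69,803.
Year 2: DB = ⌊$69,803 × 150%/5⌋ = $20,940; SL = ⌊$64,303/4⌋ = $16,075 → take DB $20,940. Book value $48,863.

$20,940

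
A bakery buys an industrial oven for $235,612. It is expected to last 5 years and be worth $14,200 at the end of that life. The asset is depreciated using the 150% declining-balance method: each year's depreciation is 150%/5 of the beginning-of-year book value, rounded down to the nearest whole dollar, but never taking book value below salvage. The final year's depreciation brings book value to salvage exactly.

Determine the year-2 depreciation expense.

$49,478

Depreciable base = $235,612 − $14,200 = $221,412.
Year 1: ⌊$235,612 × 150%/5⌋ = $70,683. Book value $164,929.
Year 2: ⌊$164,929 × 150%/5⌋ = $49,478. Book value $115,451.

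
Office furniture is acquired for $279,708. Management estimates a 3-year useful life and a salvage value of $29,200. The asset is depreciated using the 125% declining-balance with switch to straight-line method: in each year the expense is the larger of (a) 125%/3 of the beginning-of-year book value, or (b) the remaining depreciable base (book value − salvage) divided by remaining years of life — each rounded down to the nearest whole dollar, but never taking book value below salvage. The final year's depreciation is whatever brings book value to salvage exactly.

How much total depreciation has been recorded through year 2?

$184,529

Depreciable base = $279,708 − $29,200 = $250,508.
Year 1: DB = ⌊$279,708 × 125%/3⌋ = $116,545; SL = ⌊$250,508/3⌋ = $83,502 → take DB $116,545. Book value $163,163.
Year 2: DB = ⌊$163,163 × 125%/3⌋ = $67,984; SL = ⌊$133,963/2⌋ = $66,981 → take DB $67,984. Book value $95,179.
Accumulated through year 2 = $279,708 − $95,179 = $184,529.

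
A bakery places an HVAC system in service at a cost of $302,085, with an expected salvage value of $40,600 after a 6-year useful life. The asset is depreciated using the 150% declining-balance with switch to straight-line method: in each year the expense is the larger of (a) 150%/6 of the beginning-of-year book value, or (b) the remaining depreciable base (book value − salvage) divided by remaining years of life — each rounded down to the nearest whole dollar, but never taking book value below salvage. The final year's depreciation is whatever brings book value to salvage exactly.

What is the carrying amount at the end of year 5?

$68,092

Depreciable base = $302,085 − $40,600 = $261,485.
Year 1: DB = ⌊$302,085 × 150%/6⌋ = $75,521; SL = ⌊$261,485/6⌋ = $43,580 → take DB $75,521. Book value $226,564.
Year 2: DB = ⌊$226,564 × 150%/6⌋ = $56,641; SL = ⌊$185,964/5⌋ = $37,192 → take DB $56,641. Book value $169,923.
Year 3: DB = ⌊$169,923 × 150%/6⌋ = $42,480; SL = ⌊$129,323/4⌋ = $32,330 → take DB $42,480. Book value $127,443.
Year 4: DB = ⌊$127,443 × 150%/6⌋ = $31,860; SL = ⌊$86,843/3⌋ = $28,947 → take DB $31,860. Book value $95,583.
Year 5: DB = ⌊$95,583 × 150%/6⌋ = $23,895; SL = ⌊$54,983/2⌋ = $27,491 → take SL $27,491. Book value $68,092.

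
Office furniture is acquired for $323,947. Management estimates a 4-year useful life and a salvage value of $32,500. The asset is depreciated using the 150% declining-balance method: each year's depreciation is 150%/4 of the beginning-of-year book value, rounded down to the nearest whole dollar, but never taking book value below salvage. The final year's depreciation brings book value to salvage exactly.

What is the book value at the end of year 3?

Depreciable base = $323,947 − $32,500 = $291,447.
Year 1: ⌊$323,947 × 150%/4⌋ = $121,480. Book value $202,467.
Year 2: ⌊$202,467 × 150%/4⌋ = $75,925. Book value $126,542.
Year 3: ⌊$126,542 × 150%/4⌋ = $47,453. Book value $79,089.

$79,089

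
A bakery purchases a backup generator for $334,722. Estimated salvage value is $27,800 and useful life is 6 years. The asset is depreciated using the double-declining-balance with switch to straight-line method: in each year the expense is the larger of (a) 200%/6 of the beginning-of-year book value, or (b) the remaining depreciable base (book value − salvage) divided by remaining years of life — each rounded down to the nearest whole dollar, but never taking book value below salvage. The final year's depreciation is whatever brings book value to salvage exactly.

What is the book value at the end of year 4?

$66,119

Depreciable base = $334,722 − $27,800 = $306,922.
Year 1: DB = ⌊$334,722 × 200%/6⌋ = $111,574; SL = ⌊$306,922/6⌋ = $51,153 → take DB $111,574. Book value $223,148.
Year 2: DB = ⌊$223,148 × 200%/6⌋ = $74,382; SL = ⌊$195,348/5⌋ = $39,069 → take DB $74,382. Book value $148,766.
Year 3: DB = ⌊$148,766 × 200%/6⌋ = $49,588; SL = ⌊$120,966/4⌋ = $30,241 → take DB $49,588. Book value $99,178.
Year 4: DB = ⌊$99,178 × 200%/6⌋ = $33,059; SL = ⌊$71,378/3⌋ = $23,792 → take DB $33,059. Book value $66,119.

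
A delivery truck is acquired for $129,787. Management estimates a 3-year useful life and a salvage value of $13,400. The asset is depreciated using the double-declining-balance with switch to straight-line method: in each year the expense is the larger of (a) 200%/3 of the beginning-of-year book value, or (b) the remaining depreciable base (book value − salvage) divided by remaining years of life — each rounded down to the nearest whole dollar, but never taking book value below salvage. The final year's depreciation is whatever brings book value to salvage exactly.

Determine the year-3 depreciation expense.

Depreciable base = $129,787 − $13,400 = $116,387.
Year 1: DB = ⌊$129,787 × 200%/3⌋ = $86,524; SL = ⌊$116,387/3⌋ = $38,795 → take DB $86,524. Book value $43,263.
Year 2: DB = ⌊$43,263 × 200%/3⌋ = $28,842; SL = ⌊$29,863/2⌋ = $14,931 → take DB $28,842. Book value $14,421.
Year 3 (final): $14,421 − $13,400 = $1,021. Book value $13,400.

$1,021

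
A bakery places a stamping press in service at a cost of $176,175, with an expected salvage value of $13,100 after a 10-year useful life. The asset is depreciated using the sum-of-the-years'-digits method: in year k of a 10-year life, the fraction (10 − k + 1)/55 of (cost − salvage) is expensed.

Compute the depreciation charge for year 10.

$2,965

Depreciable base = $176,175 − $13,100 = $163,075.
Sum of the years' digits = 10+9+8+7+6+5+4+3+2+1 = 55.
Year 1: $163,075 × 10/55 = $29,650. Book value $146,525.
Year 2: $163,075 × 9/55 = $26,685. Book value $119,840.
Year 3: $163,075 × 8/55 = $23,720. Book value $96,120.
Year 4: $163,075 × 7/55 = $20,755. Book value $75,365.
Year 5: $163,075 × 6/55 = $17,790. Book value $57,575.
Year 6: $163,075 × 5/55 = $14,825. Book value $42,750.
Year 7: $163,075 × 4/55 = $11,860. Book value $30,890.
Year 8: $163,075 × 3/55 = $8,895. Book value $21,995.
Year 9: $163,075 × 2/55 = $5,930. Book value $16,065.
Year 10: $163,075 × 1/55 = $2,965. Book value $13,100.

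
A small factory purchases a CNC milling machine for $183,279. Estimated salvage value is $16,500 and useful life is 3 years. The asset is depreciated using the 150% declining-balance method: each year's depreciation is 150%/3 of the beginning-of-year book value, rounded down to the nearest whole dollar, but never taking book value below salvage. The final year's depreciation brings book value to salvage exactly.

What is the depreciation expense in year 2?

$45,820

Depreciable base = $183,279 − $16,500 = $166,779.
Year 1: ⌊$183,279 × 150%/3⌋ = $91,639. Book value $91,640.
Year 2: ⌊$91,640 × 150%/3⌋ = $45,820. Book value $45,820.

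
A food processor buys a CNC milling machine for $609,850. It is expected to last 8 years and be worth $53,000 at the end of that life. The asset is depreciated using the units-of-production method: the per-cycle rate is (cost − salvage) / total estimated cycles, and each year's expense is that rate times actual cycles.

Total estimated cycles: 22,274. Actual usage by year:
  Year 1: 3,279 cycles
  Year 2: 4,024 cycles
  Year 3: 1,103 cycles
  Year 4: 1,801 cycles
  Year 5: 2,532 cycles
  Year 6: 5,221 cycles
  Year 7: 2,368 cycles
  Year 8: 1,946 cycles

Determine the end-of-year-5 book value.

Depreciable base = $609,850 − $53,000 = $556,850.
Rate = $556,850 / 22,274 cycles = $25 per cycle.
Year 1: 3,279 × $25 = $81,975. Book value $527,875.
Year 2: 4,024 × $25 = $100,600. Book value $427,275.
Year 3: 1,103 × $25 = $27,575. Book value $399,700.
Year 4: 1,801 × $25 = $45,025. Book value $354,675.
Year 5: 2,532 × $25 = $63,300. Book value $291,375.

$291,375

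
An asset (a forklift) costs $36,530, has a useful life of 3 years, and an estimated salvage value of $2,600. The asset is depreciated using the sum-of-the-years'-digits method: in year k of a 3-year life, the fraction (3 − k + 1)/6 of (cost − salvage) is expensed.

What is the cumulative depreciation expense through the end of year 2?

$28,275

Depreciable base = $36,530 − $2,600 = $33,930.
Sum of the years' digits = 3+2+1 = 6.
Year 1: $33,930 × 3/6 = $16,965. Book value $19,565.
Year 2: $33,930 × 2/6 = $11,310. Book value $8,255.
Accumulated through year 2 = $36,530 − $8,255 = $28,275.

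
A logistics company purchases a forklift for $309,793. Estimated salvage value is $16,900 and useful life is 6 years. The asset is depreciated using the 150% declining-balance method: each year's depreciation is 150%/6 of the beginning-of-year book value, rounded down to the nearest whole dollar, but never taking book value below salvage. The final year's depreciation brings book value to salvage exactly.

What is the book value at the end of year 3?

$130,695

Depreciable base = $309,793 − $16,900 = $292,893.
Year 1: ⌊$309,793 × 150%/6⌋ = $77,448. Book value $232,345.
Year 2: ⌊$232,345 × 150%/6⌋ = $58,086. Book value $174,259.
Year 3: ⌊$174,259 × 150%/6⌋ = $43,564. Book value $130,695.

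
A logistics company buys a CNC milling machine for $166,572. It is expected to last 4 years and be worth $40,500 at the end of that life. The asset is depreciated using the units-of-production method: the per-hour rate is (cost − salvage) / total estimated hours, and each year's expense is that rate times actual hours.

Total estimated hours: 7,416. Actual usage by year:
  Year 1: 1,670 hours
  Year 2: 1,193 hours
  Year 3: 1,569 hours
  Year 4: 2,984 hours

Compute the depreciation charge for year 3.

Depreciable base = $166,572 − $40,500 = $126,072.
Rate = $126,072 / 7,416 hours = $17 per hour.
Year 1: 1,670 × $17 = $28,390. Book value $138,182.
Year 2: 1,193 × $17 = $20,281. Book value $117,901.
Year 3: 1,569 × $17 = $26,673. Book value $91,228.

$26,673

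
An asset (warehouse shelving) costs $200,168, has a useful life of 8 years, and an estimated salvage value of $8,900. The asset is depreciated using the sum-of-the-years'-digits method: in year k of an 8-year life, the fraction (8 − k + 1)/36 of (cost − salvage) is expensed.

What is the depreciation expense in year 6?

$15,939

Depreciable base = $200,168 − $8,900 = $191,268.
Sum of the years' digits = 8+7+6+5+4+3+2+1 = 36.
Year 1: $191,268 × 8/36 = $42,504. Book value $157,664.
Year 2: $191,268 × 7/36 = $37,191. Book value $120,473.
Year 3: $191,268 × 6/36 = $31,878. Book value $88,595.
Year 4: $191,268 × 5/36 = $26,565. Book value $62,030.
Year 5: $191,268 × 4/36 = $21,252. Book value $40,778.
Year 6: $191,268 × 3/36 = $15,939. Book value $24,839.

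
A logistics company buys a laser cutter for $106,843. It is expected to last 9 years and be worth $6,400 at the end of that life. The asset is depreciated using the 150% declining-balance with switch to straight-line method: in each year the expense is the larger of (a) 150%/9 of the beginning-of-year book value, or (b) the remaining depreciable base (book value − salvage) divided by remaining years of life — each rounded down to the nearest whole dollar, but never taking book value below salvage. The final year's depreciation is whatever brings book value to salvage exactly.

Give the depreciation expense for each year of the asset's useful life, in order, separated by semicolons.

$17,807; $14,839; $12,366; $10,305; $9,025; $9,025; $9,025; $9,025; $9,026

Depreciable base = $106,843 − $6,400 = $100,443.
Year 1: DB = ⌊$106,843 × 150%/9⌋ = $17,807; SL = ⌊$100,443/9⌋ = $11,160 → take DB $17,807. Book value $89,036.
Year 2: DB = ⌊$89,036 × 150%/9⌋ = $14,839; SL = ⌊$82,636/8⌋ = $10,329 → take DB $14,839. Book value $74,197.
Year 3: DB = ⌊$74,197 × 150%/9⌋ = $12,366; SL = ⌊$67,797/7⌋ = $9,685 → take DB $12,366. Book value $61,831.
Year 4: DB = ⌊$61,831 × 150%/9⌋ = $10,305; SL = ⌊$55,431/6⌋ = $9,238 → take DB $10,305. Book value $51,526.
Year 5: DB = ⌊$51,526 × 150%/9⌋ = $8,587; SL = ⌊$45,126/5⌋ = $9,025 → take SL $9,025. Book value $42,501.
Year 6: DB = ⌊$42,501 × 150%/9⌋ = $7,083; SL = ⌊$36,101/4⌋ = $9,025 → take SL $9,025. Book value $33,476.
Year 7: DB = ⌊$33,476 × 150%/9⌋ = $5,579; SL = ⌊$27,076/3⌋ = $9,025 → take SL $9,025. Book value $24,451.
Year 8: DB = ⌊$24,451 × 150%/9⌋ = $4,075; SL = ⌊$18,051/2⌋ = $9,025 → take SL $9,025. Book value $15,426.
Year 9 (final): $15,426 − $6,400 = $9,026. Book value $6,400.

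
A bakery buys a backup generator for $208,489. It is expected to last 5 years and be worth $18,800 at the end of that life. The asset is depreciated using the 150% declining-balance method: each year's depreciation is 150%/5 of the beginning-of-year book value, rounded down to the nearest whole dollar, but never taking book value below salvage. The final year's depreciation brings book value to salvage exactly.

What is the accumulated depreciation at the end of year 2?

Depreciable base = $208,489 − $18,800 = $189,689.
Year 1: ⌊$208,489 × 150%/5⌋ = $62,546. Book value $145,943.
Year 2: ⌊$145,943 × 150%/5⌋ = $43,782. Book value $102,161.
Accumulated through year 2 = $208,489 − $102,161 = $106,328.

$106,328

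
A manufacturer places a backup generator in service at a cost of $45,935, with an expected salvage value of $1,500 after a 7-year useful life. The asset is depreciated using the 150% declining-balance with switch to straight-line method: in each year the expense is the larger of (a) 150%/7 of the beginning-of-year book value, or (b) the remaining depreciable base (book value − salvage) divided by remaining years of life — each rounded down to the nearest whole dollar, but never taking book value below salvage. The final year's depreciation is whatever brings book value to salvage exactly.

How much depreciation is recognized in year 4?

Depreciable base = $45,935 − $1,500 = $44,435.
Year 1: DB = ⌊$45,935 × 150%/7⌋ = $9,843; SL = ⌊$44,435/7⌋ = $6,347 → take DB $9,843. Book value $36,092.
Year 2: DB = ⌊$36,092 × 150%/7⌋ = $7,734; SL = ⌊$34,592/6⌋ = $5,765 → take DB $7,734. Book value $28,358.
Year 3: DB = ⌊$28,358 × 150%/7⌋ = $6,076; SL = ⌊$26,858/5⌋ = $5,371 → take DB $6,076. Book value $22,282.
Year 4: DB = ⌊$22,282 × 150%/7⌋ = $4,774; SL = ⌊$20,782/4⌋ = $5,195 → take SL $5,195. Book value $17,087.

$5,195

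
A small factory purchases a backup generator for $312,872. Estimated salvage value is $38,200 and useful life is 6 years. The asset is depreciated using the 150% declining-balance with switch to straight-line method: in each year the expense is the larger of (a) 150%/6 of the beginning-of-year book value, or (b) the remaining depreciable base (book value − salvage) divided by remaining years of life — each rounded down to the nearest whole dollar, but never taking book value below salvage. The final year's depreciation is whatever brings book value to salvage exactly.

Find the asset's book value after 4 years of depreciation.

Depreciable base = $312,872 − $38,200 = $274,672.
Year 1: DB = ⌊$312,872 × 150%/6⌋ = $78,218; SL = ⌊$274,672/6⌋ = $45,778 → take DB $78,218. Book value $234,654.
Year 2: DB = ⌊$234,654 × 150%/6⌋ = $58,663; SL = ⌊$196,454/5⌋ = $39,290 → take DB $58,663. Book value $175,991.
Year 3: DB = ⌊$175,991 × 150%/6⌋ = $43,997; SL = ⌊$137,791/4⌋ = $34,447 → take DB $43,997. Book value $131,994.
Year 4: DB = ⌊$131,994 × 150%/6⌋ = $32,998; SL = ⌊$93,794/3⌋ = $31,264 → take DB $32,998. Book value $98,996.

$98,996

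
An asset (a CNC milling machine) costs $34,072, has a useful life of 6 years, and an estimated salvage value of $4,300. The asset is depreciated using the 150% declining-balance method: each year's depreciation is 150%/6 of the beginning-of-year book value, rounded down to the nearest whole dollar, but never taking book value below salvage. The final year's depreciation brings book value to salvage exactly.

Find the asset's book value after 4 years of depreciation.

$10,782

Depreciable base = $34,072 − $4,300 = $29,772.
Year 1: ⌊$34,072 × 150%/6⌋ = $8,518. Book value $25,554.
Year 2: ⌊$25,554 × 150%/6⌋ = $6,388. Book value $19,166.
Year 3: ⌊$19,166 × 150%/6⌋ = $4,791. Book value $14,375.
Year 4: ⌊$14,375 × 150%/6⌋ = $3,593. Book value $10,782.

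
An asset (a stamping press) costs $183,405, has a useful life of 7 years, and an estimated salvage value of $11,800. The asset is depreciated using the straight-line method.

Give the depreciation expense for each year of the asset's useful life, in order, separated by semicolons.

Depreciable base = $183,405 − $11,800 = $171,605.
Annual expense = $171,605 / 7 = $24,515.
End of year 1: book value $158,890.
End of year 2: book value $134,375.
End of year 3: book value $109,860.
End of year 4: book value $85,345.
End of year 5: book value $60,830.
End of year 6: book value $36,315.
End of year 7: book value $11,800.

$24,515; $24,515; $24,515; $24,515; $24,515; $24,515; $24,515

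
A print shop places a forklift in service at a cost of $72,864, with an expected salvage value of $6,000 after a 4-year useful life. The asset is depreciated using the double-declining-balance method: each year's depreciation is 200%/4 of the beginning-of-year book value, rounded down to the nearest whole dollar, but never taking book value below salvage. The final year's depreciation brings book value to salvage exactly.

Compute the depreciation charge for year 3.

$9,108

Depreciable base = $72,864 − $6,000 = $66,864.
Year 1: ⌊$72,864 × 200%/4⌋ = $36,432. Book value $36,432.
Year 2: ⌊$36,432 × 200%/4⌋ = $18,216. Book value $18,216.
Year 3: ⌊$18,216 × 200%/4⌋ = $9,108. Book value $9,108.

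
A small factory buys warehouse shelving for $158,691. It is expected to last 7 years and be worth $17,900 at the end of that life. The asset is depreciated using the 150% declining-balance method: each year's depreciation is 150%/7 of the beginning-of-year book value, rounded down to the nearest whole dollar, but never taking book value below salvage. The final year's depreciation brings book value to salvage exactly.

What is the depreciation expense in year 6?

Depreciable base = $158,691 − $17,900 = $140,791.
Year 1: ⌊$158,691 × 150%/7⌋ = $34,005. Book value $124,686.
Year 2: ⌊$124,686 × 150%/7⌋ = $26,718. Book value $97,968.
Year 3: ⌊$97,968 × 150%/7⌋ = $20,993. Book value $76,975.
Year 4: ⌊$76,975 × 150%/7⌋ = $16,494. Book value $60,481.
Year 5: ⌊$60,481 × 150%/7⌋ = $12,960. Book value $47,521.
Year 6: ⌊$47,521 × 150%/7⌋ = $10,183. Book value $37,338.

$10,183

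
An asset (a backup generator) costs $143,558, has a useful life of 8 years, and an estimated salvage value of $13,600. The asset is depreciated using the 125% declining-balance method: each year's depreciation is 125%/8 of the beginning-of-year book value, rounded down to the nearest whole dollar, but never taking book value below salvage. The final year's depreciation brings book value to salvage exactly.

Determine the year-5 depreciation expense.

$11,368

Depreciable base = $143,558 − $13,600 = $129,958.
Year 1: ⌊$143,558 × 125%/8⌋ = $22,430. Book value $121,128.
Year 2: ⌊$121,128 × 125%/8⌋ = $18,926. Book value $102,202.
Year 3: ⌊$102,202 × 125%/8⌋ = $15,969. Book value $86,233.
Year 4: ⌊$86,233 × 125%/8⌋ = $13,473. Book value $72,760.
Year 5: ⌊$72,760 × 125%/8⌋ = $11,368. Book value $61,392.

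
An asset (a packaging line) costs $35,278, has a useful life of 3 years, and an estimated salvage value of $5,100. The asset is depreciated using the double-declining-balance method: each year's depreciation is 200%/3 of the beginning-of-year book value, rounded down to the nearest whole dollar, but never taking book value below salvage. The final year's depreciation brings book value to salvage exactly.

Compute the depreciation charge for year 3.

$0

Depreciable base = $35,278 − $5,100 = $30,178.
Year 1: ⌊$35,278 × 200%/3⌋ = $23,518. Book value $11,760.
Year 2: ⌊$11,760 × 200%/3⌋ = $7,840, capped at $6,660. Book value $5,100.
Year 3 (final): $5,100 − $5,100 = $0. Book value $5,100.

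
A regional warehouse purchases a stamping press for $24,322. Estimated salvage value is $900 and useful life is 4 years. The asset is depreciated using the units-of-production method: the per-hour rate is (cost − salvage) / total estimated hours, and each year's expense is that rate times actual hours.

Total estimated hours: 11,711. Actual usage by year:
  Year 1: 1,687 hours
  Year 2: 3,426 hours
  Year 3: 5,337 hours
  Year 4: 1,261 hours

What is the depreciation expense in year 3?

Depreciable base = $24,322 − $900 = $23,422.
Rate = $23,422 / 11,711 hours = $2 per hour.
Year 1: 1,687 × $2 = $3,374. Book value $20,948.
Year 2: 3,426 × $2 = $6,852. Book value $14,096.
Year 3: 5,337 × $2 = $10,674. Book value $3,422.

$10,674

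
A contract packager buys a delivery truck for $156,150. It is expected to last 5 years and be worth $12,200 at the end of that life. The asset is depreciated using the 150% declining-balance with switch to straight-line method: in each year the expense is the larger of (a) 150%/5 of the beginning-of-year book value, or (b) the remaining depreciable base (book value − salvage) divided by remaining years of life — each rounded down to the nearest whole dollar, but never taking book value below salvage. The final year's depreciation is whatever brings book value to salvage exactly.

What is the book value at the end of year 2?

$76,514

Depreciable base = $156,150 − $12,200 = $143,950.
Year 1: DB = ⌊$156,150 × 150%/5⌋ = $46,845; SL = ⌊$143,950/5⌋ = $28,790 → take DB $46,845. Book value $109,305.
Year 2: DB = ⌊$109,305 × 150%/5⌋ = $32,791; SL = ⌊$97,105/4⌋ = $24,276 → take DB $32,791. Book value $76,514.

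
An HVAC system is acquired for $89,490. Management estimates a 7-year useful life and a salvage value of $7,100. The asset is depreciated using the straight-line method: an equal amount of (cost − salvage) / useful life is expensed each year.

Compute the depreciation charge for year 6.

$11,770

Depreciable base = $89,490 − $7,100 = $82,390.
Annual expense = $82,390 / 7 = $11,770.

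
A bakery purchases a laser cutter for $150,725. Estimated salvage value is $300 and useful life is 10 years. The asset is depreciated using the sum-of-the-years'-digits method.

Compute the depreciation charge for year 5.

$16,410

Depreciable base = $150,725 − $300 = $150,425.
Sum of the years' digits = 10+9+8+7+6+5+4+3+2+1 = 55.
Year 1: $150,425 × 10/55 = $27,350. Book value $123,375.
Year 2: $150,425 × 9/55 = $24,615. Book value $98,760.
Year 3: $150,425 × 8/55 = $21,880. Book value $76,880.
Year 4: $150,425 × 7/55 = $19,145. Book value $57,735.
Year 5: $150,425 × 6/55 = $16,410. Book value $41,325.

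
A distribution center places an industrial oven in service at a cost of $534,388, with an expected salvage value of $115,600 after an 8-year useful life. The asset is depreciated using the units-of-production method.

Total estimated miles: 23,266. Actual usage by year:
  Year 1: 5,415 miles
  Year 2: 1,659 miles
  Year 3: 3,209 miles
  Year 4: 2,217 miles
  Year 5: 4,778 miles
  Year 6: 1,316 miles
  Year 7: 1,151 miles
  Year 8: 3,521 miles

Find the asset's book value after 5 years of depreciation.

$223,384

Depreciable base = $534,388 − $115,600 = $418,788.
Rate = $418,788 / 23,266 miles = $18 per mile.
Year 1: 5,415 × $18 = $97,470. Book value $436,918.
Year 2: 1,659 × $18 = $29,862. Book value $407,056.
Year 3: 3,209 × $18 = $57,762. Book value $349,294.
Year 4: 2,217 × $18 = $39,906. Book value $309,388.
Year 5: 4,778 × $18 = $86,004. Book value $223,384.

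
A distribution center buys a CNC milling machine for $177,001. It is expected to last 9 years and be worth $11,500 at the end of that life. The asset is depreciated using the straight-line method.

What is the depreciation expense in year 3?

$18,389

Depreciable base = $177,001 − $11,500 = $165,501.
Annual expense = $165,501 / 9 = $18,389.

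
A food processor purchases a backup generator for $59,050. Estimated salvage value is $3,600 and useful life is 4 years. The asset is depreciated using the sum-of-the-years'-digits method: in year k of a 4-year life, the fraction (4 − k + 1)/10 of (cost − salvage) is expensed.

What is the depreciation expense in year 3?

$11,090

Depreciable base = $59,050 − $3,600 = $55,450.
Sum of the years' digits = 4+3+2+1 = 10.
Year 1: $55,450 × 4/10 = $22,180. Book value $36,870.
Year 2: $55,450 × 3/10 = $16,635. Book value $20,235.
Year 3: $55,450 × 2/10 = $11,090. Book value $9,145.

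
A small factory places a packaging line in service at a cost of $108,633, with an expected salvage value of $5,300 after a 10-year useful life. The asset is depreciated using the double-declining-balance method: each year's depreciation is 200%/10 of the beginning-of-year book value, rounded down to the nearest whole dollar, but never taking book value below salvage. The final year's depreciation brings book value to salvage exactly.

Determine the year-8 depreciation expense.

$4,556

Depreciable base = $108,633 − $5,300 = $103,333.
Year 1: ⌊$108,633 × 200%/10⌋ = $21,726. Book value $86,907.
Year 2: ⌊$86,907 × 200%/10⌋ = $17,381. Book value $69,526.
Year 3: ⌊$69,526 × 200%/10⌋ = $13,905. Book value $55,621.
Year 4: ⌊$55,621 × 200%/10⌋ = $11,124. Book value $44,497.
Year 5: ⌊$44,497 × 200%/10⌋ = $8,899. Book value $35,598.
Year 6: ⌊$35,598 × 200%/10⌋ = $7,119. Book value $28,479.
Year 7: ⌊$28,479 × 200%/10⌋ = $5,695. Book value $22,784.
Year 8: ⌊$22,784 × 200%/10⌋ = $4,556. Book value $18,228.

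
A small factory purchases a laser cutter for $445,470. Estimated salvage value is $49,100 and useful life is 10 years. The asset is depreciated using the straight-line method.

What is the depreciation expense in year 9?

$39,637

Depreciable base = $445,470 − $49,100 = $396,370.
Annual expense = $396,370 / 10 = $39,637.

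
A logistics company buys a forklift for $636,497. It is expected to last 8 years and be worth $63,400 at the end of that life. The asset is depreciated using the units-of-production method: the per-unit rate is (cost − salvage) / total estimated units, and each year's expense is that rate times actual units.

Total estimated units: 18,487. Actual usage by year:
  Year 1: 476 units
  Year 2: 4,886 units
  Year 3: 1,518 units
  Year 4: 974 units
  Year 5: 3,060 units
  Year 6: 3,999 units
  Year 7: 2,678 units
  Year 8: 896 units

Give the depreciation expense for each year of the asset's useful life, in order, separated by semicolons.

$14,756; $151,466; $47,058; $30,194; $94,860; $123,969; $83,018; $27,776

Depreciable base = $636,497 − $63,400 = $573,097.
Rate = $573,097 / 18,487 units = $31 per unit.
Year 1: 476 × $31 = $14,756. Book value $621,741.
Year 2: 4,886 × $31 = $151,466. Book value $470,275.
Year 3: 1,518 × $31 = $47,058. Book value $423,217.
Year 4: 974 × $31 = $30,194. Book value $393,023.
Year 5: 3,060 × $31 = $94,860. Book value $298,163.
Year 6: 3,999 × $31 = $123,969. Book value $174,194.
Year 7: 2,678 × $31 = $83,018. Book value $91,176.
Year 8: 896 × $31 = $27,776. Book value $63,400.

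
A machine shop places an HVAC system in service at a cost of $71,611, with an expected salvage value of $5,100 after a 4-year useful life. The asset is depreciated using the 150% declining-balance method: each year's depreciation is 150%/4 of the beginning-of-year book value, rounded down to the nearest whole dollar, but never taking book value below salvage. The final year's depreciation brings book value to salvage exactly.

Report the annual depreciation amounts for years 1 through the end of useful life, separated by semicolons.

$26,854; $16,783; $10,490; $12,384

Depreciable base = $71,611 − $5,100 = $66,511.
Year 1: ⌊$71,611 × 150%/4⌋ = $26,854. Book value $44,757.
Year 2: ⌊$44,757 × 150%/4⌋ = $16,783. Book value $27,974.
Year 3: ⌊$27,974 × 150%/4⌋ = $10,490. Book value $17,484.
Year 4 (final): $17,484 − $5,100 = $12,384. Book value $5,100.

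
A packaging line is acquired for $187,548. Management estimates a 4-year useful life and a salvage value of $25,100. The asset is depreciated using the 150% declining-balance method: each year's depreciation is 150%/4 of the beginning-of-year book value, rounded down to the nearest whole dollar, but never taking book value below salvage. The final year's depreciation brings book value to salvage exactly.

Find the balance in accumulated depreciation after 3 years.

Depreciable base = $187,548 − $25,100 = $162,448.
Year 1: ⌊$187,548 × 150%/4⌋ = $70,330. Book value $117,218.
Year 2: ⌊$117,218 × 150%/4⌋ = $43,956. Book value $73,262.
Year 3: ⌊$73,262 × 150%/4⌋ = $27,473. Book value $45,789.
Accumulated through year 3 = $187,548 − $45,789 = $141,759.

$141,759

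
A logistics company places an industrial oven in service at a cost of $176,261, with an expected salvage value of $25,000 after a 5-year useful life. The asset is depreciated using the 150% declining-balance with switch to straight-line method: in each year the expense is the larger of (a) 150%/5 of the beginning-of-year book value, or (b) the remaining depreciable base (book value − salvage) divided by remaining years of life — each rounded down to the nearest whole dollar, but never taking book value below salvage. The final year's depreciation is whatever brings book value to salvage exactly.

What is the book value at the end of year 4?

$42,322

Depreciable base = $176,261 − $25,000 = $151,261.
Year 1: DB = ⌊$176,261 × 150%/5⌋ = $52,878; SL = ⌊$151,261/5⌋ = $30,252 → take DB $52,878. Book value $123,383.
Year 2: DB = ⌊$123,383 × 150%/5⌋ = $37,014; SL = ⌊$98,383/4⌋ = $24,595 → take DB $37,014. Book value $86,369.
Year 3: DB = ⌊$86,369 × 150%/5⌋ = $25,910; SL = ⌊$61,369/3⌋ = $20,456 → take DB $25,910. Book value $60,459.
Year 4: DB = ⌊$60,459 × 150%/5⌋ = $18,137; SL = ⌊$35,459/2⌋ = $17,729 → take DB $18,137. Book value $42,322.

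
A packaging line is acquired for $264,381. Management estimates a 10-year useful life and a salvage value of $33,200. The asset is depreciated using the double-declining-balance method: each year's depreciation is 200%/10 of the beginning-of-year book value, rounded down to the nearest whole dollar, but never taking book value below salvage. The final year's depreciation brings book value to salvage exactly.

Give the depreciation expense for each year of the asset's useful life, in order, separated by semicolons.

$52,876; $42,301; $33,840; $27,072; $21,658; $17,326; $13,861; $11,089; $8,871; $2,287

Depreciable base = $264,381 − $33,200 = $231,181.
Year 1: ⌊$264,381 × 200%/10⌋ = $52,876. Book value $211,505.
Year 2: ⌊$211,505 × 200%/10⌋ = $42,301. Book value $169,204.
Year 3: ⌊$169,204 × 200%/10⌋ = $33,840. Book value $135,364.
Year 4: ⌊$135,364 × 200%/10⌋ = $27,072. Book value $108,292.
Year 5: ⌊$108,292 × 200%/10⌋ = $21,658. Book value $86,634.
Year 6: ⌊$86,634 × 200%/10⌋ = $17,326. Book value $69,308.
Year 7: ⌊$69,308 × 200%/10⌋ = $13,861. Book value $55,447.
Year 8: ⌊$55,447 × 200%/10⌋ = $11,089. Book value $44,358.
Year 9: ⌊$44,358 × 200%/10⌋ = $8,871. Book value $35,487.
Year 10 (final): $35,487 − $33,200 = $2,287. Book value $33,200.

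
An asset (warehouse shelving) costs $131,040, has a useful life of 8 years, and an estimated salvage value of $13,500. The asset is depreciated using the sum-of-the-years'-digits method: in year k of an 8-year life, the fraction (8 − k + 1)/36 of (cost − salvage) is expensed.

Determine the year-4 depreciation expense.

$16,325

Depreciable base = $131,040 − $13,500 = $117,540.
Sum of the years' digits = 8+7+6+5+4+3+2+1 = 36.
Year 1: $117,540 × 8/36 = $26,120. Book value $104,920.
Year 2: $117,540 × 7/36 = $22,855. Book value $82,065.
Year 3: $117,540 × 6/36 = $19,590. Book value $62,475.
Year 4: $117,540 × 5/36 = $16,325. Book value $46,150.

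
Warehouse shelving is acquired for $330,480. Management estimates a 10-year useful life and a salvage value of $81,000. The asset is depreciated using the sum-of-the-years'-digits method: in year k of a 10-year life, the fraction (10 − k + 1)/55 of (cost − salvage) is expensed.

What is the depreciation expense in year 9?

$9,072

Depreciable base = $330,480 − $81,000 = $249,480.
Sum of the years' digits = 10+9+8+7+6+5+4+3+2+1 = 55.
Year 1: $249,480 × 10/55 = $45,360. Book value $285,120.
Year 2: $249,480 × 9/55 = $40,824. Book value $244,296.
Year 3: $249,480 × 8/55 = $36,288. Book value $208,008.
Year 4: $249,480 × 7/55 = $31,752. Book value $176,256.
Year 5: $249,480 × 6/55 = $27,216. Book value $149,040.
Year 6: $249,480 × 5/55 = $22,680. Book value $126,360.
Year 7: $249,480 × 4/55 = $18,144. Book value $108,216.
Year 8: $249,480 × 3/55 = $13,608. Book value $94,608.
Year 9: $249,480 × 2/55 = $9,072. Book value $85,536.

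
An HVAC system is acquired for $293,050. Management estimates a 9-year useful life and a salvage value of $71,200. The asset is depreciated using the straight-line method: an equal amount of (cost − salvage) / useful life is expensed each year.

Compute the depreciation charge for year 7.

$24,650

Depreciable base = $293,050 − $71,200 = $221,850.
Annual expense = $221,850 / 9 = $24,650.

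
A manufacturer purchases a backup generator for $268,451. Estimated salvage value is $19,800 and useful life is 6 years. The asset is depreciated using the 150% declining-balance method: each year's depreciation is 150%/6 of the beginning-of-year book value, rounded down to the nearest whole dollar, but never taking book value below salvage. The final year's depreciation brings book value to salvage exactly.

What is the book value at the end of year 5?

$63,706

Depreciable base = $268,451 − $19,800 = $248,651.
Year 1: ⌊$268,451 × 150%/6⌋ = $67,112. Book value $201,339.
Year 2: ⌊$201,339 × 150%/6⌋ = $50,334. Book value $151,005.
Year 3: ⌊$151,005 × 150%/6⌋ = $37,751. Book value $113,254.
Year 4: ⌊$113,254 × 150%/6⌋ = $28,313. Book value $84,941.
Year 5: ⌊$84,941 × 150%/6⌋ = $21,235. Book value $63,706.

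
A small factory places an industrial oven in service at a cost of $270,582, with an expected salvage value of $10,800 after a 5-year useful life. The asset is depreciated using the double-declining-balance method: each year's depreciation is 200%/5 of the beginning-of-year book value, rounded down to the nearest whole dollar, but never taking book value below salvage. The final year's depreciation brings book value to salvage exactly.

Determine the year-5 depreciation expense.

$24,268

Depreciable base = $270,582 − $10,800 = $259,782.
Year 1: ⌊$270,582 × 200%/5⌋ = $108,232. Book value $162,350.
Year 2: ⌊$162,350 × 200%/5⌋ = $64,940. Book value $97,410.
Year 3: ⌊$97,410 × 200%/5⌋ = $38,964. Book value $58,446.
Year 4: ⌊$58,446 × 200%/5⌋ = $23,378. Book value $35,068.
Year 5 (final): $35,068 − $10,800 = $24,268. Book value $10,800.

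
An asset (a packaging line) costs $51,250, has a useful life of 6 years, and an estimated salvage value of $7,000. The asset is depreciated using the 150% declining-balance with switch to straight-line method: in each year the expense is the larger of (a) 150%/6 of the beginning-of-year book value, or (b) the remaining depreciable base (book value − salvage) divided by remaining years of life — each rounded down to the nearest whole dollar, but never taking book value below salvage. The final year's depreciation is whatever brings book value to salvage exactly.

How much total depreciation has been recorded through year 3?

Depreciable base = $51,250 − $7,000 = $44,250.
Year 1: DB = ⌊$51,250 × 150%/6⌋ = $12,812; SL = ⌊$44,250/6⌋ = $7,375 → take DB $12,812. Book value $38,438.
Year 2: DB = ⌊$38,438 × 150%/6⌋ = $9,609; SL = ⌊$31,438/5⌋ = $6,287 → take DB $9,609. Book value $28,829.
Year 3: DB = ⌊$28,829 × 150%/6⌋ = $7,207; SL = ⌊$21,829/4⌋ = $5,457 → take DB $7,207. Book value $21,622.
Accumulated through year 3 = $51,250 − $21,622 = $29,628.

$29,628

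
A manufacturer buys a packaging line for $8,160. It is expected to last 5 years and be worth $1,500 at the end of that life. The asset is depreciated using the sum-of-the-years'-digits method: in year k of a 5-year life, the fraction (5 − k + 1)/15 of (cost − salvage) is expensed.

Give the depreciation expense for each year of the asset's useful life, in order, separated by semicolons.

$2,220; $1,776; $1,332; $888; $444

Depreciable base = $8,160 − $1,500 = $6,660.
Sum of the years' digits = 5+4+3+2+1 = 15.
Year 1: $6,660 × 5/15 = $2,220. Book value $5,940.
Year 2: $6,660 × 4/15 = $1,776. Book value $4,164.
Year 3: $6,660 × 3/15 = $1,332. Book value $2,832.
Year 4: $6,660 × 2/15 = $888. Book value $1,944.
Year 5: $6,660 × 1/15 = $444. Book value $1,500.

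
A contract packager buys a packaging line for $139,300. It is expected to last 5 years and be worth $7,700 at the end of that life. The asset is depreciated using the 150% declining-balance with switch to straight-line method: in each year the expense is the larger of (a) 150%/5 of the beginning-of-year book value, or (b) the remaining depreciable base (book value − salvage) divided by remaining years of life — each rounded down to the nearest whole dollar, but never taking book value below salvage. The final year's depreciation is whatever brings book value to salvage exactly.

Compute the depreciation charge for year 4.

$20,040

Depreciable base = $139,300 − $7,700 = $131,600.
Year 1: DB = ⌊$139,300 × 150%/5⌋ = $41,790; SL = ⌊$131,600/5⌋ = $26,320 → take DB $41,790. Book value $97,510.
Year 2: DB = ⌊$97,510 × 150%/5⌋ = $29,253; SL = ⌊$89,810/4⌋ = $22,452 → take DB $29,253. Book value $68,257.
Year 3: DB = ⌊$68,257 × 150%/5⌋ = $20,477; SL = ⌊$60,557/3⌋ = $20,185 → take DB $20,477. Book value $47,780.
Year 4: DB = ⌊$47,780 × 150%/5⌋ = $14,334; SL = ⌊$40,080/2⌋ = $20,040 → take SL $20,040. Book value $27,740.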